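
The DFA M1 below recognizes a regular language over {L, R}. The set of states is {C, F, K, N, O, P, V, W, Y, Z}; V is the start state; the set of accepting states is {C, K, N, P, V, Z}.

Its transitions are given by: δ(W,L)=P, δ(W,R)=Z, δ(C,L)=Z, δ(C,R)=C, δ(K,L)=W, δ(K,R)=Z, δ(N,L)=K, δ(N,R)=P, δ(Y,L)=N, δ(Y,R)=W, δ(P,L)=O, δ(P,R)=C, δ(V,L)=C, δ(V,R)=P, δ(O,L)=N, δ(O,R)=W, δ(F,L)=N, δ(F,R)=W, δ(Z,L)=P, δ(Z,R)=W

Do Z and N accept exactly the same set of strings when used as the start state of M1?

No

Reachable states from the start: {C,K,N,O,P,V,W,Z}. Unreachable: {F,Y} — drop them.
Start with accepting vs non-accepting: {C,K,N,P,V,Z} | {O,W}.
Refine {C,K,N,P,V,Z} on symbol L: members go to different blocks, giving {C,N,V,Z} and {K,P}.
On input L, block {C,N,V,Z} splits into {C,V} and {N,Z}.
Refine {C,V} on symbol L: members go to different blocks, giving {V} and {C}.
On input L, block {O,W} splits into {W} and {O}.
Refine {K,P} on symbol L: members go to different blocks, giving {P} and {K}.
On input L, block {N,Z} splits into {Z} and {N}.
The partition is now stable with 8 blocks: {V} | {W} | {P} | {Z} | {C} | {O} | {K} | {N}.
Z and N end up in different blocks, so they are distinguishable. For instance, the string 'R' is accepted from only N.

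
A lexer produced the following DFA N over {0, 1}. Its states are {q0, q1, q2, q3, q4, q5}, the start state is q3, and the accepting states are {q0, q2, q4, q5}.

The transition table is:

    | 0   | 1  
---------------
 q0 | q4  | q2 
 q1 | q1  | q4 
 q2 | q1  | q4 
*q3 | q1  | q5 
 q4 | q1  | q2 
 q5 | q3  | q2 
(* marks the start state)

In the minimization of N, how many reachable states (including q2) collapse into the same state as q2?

3

First remove the unreachable states {q0}; 5 states remain.
P0 = {q2,q4,q5} | {q1,q3}.
The partition is now stable with 2 blocks: {q2,q4,q5} | {q1,q3}.
The equivalence class containing q2 is {q2,q4,q5}, of size 3.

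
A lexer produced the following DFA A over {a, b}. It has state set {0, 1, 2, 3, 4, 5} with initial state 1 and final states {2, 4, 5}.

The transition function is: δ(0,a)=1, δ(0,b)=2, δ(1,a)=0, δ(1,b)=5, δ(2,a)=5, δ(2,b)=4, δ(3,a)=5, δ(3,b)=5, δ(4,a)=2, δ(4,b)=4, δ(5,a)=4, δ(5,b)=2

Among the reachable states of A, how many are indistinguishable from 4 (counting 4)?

3

Reachable states from the start: {0,1,2,4,5}. Unreachable: {3} — drop them.
P0 = {2,4,5} | {0,1}.
No further refinement is possible. Final partition (2 blocks): {2,4,5} | {0,1}.
The equivalence class containing 4 is {2,4,5}, of size 3.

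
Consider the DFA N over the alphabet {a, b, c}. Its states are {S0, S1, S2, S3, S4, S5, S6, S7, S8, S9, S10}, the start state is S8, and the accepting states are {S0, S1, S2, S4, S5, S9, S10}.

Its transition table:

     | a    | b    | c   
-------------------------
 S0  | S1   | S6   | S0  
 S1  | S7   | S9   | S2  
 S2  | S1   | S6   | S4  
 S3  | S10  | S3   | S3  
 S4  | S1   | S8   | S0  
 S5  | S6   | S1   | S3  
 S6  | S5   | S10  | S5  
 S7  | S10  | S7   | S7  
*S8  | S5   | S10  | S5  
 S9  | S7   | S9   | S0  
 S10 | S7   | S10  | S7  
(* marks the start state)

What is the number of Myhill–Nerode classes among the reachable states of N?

P0 = {S0,S1,S2,S4,S5,S9,S10} | {S3,S6,S7,S8}.
Refine {S0,S1,S2,S4,S5,S9,S10} on symbol a: members go to different blocks, giving {S1,S5,S9,S10} and {S0,S2,S4}.
Split {S1,S5,S9,S10} by δ(·,c) → {S1,S9} and {S5,S10}.
On input b, block {S3,S6,S7,S8} splits into {S3,S7} and {S6,S8}.
Refine {S5,S10} on symbol a: members go to different blocks, giving {S5} and {S10}.
The partition is now stable with 6 blocks: {S1,S9} | {S3,S7} | {S0,S2,S4} | {S5} | {S6,S8} | {S10}.

6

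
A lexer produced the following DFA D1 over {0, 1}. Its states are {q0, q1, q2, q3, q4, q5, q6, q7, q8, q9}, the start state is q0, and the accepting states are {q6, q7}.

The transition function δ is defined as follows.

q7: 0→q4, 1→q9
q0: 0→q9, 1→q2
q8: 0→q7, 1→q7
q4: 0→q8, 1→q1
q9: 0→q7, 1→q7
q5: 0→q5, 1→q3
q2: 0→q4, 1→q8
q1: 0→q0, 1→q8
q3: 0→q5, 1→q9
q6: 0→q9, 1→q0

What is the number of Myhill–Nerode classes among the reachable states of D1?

4

States {q3,q5,q6} cannot be reached from the start state, so discard them.
Start with accepting vs non-accepting: {q7} | {q0,q1,q2,q4,q8,q9}.
On input 0, block {q0,q1,q2,q4,q8,q9} splits into {q0,q1,q2,q4} and {q8,q9}.
Split {q0,q1,q2,q4} by δ(·,0) → {q0,q4} and {q1,q2}.
The partition is now stable with 4 blocks: {q7} | {q0,q4} | {q8,q9} | {q1,q2}.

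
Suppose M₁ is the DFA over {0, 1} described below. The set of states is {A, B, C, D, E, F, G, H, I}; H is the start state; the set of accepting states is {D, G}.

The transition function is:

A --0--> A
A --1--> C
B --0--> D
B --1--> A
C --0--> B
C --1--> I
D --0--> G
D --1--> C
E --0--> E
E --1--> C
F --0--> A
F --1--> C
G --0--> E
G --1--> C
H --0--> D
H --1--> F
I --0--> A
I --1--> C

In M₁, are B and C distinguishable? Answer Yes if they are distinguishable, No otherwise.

All states are reachable from the start state.
Start with accepting vs non-accepting: {D,G} | {A,B,C,E,F,H,I}.
Split {D,G} by δ(·,0) → {D} and {G}.
On input 0, block {A,B,C,E,F,H,I} splits into {A,C,E,F,I} and {B,H}.
Refine {A,C,E,F,I} on symbol 0: members go to different blocks, giving {A,E,F,I} and {C}.
No further refinement is possible. Final partition (5 blocks): {D} | {A,E,F,I} | {G} | {B,H} | {C}.
B and C end up in different blocks, so they are distinguishable. For instance, the string '0' is accepted from only B.

Yes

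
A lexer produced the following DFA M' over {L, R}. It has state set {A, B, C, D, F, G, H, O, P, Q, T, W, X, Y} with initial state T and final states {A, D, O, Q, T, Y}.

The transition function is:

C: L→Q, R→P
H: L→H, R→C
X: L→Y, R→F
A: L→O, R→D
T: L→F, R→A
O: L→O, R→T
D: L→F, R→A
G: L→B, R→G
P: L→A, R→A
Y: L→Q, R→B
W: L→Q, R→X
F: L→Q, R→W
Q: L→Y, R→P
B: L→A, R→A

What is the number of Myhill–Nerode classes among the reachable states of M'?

5

States {C,G,H} cannot be reached from the start state, so discard them.
P0 = {A,D,O,Q,T,Y} | {B,F,P,W,X}.
On input L, block {A,D,O,Q,T,Y} splits into {A,O,Q,Y} and {D,T}.
On input R, block {A,O,Q,Y} splits into {Q,Y} and {A,O}.
Refine {B,F,P,W,X} on symbol L: members go to different blocks, giving {F,W,X} and {B,P}.
The partition is now stable with 5 blocks: {Q,Y} | {F,W,X} | {D,T} | {A,O} | {B,P}.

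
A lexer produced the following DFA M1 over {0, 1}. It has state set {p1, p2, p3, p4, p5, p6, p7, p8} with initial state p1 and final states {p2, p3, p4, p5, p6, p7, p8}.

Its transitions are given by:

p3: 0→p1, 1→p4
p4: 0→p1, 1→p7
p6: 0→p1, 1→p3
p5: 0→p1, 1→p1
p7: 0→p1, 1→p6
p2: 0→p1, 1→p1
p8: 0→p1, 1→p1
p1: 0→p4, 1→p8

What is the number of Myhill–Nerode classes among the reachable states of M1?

States {p2,p5} cannot be reached from the start state, so discard them.
Initial partition by acceptance: {p3,p4,p6,p7,p8} | {p1}.
On input 1, block {p3,p4,p6,p7,p8} splits into {p3,p4,p6,p7} and {p8}.
No further refinement is possible. Final partition (3 blocks): {p3,p4,p6,p7} | {p1} | {p8}.

3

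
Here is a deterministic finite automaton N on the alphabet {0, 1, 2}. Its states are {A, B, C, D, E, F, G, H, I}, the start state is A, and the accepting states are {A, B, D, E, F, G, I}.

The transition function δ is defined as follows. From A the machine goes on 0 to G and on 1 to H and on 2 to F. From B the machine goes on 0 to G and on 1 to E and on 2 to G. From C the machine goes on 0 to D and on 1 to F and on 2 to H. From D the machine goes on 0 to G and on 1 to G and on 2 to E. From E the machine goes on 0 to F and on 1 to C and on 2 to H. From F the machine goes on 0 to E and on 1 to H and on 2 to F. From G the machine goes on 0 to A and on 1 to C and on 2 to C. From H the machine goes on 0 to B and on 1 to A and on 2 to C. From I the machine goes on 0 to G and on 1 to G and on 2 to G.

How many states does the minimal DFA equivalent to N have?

4

First remove the unreachable states {I}; 8 states remain.
P0 = {A,B,D,E,F,G} | {C,H}.
Refine {A,B,D,E,F,G} on symbol 1: members go to different blocks, giving {A,E,F,G} and {B,D}.
Split {A,E,F,G} by δ(·,2) → {A,F} and {E,G}.
The partition is now stable with 4 blocks: {A,F} | {C,H} | {B,D} | {E,G}.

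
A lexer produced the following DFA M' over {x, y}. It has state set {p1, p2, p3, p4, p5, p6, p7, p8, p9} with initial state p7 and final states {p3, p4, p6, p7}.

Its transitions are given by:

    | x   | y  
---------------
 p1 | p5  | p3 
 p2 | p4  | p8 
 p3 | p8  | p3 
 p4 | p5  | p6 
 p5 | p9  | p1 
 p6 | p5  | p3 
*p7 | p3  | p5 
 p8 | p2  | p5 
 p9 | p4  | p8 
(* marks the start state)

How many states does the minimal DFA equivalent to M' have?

8

Initial partition by acceptance: {p3,p4,p6,p7} | {p1,p2,p5,p8,p9}.
Refine {p3,p4,p6,p7} on symbol x: members go to different blocks, giving {p3,p4,p6} and {p7}.
Split {p1,p2,p5,p8,p9} by δ(·,x) → {p1,p5,p8} and {p2,p9}.
Refine {p1,p5,p8} on symbol x: members go to different blocks, giving {p5,p8} and {p1}.
Split {p5,p8} by δ(·,y) → {p5} and {p8}.
Split {p3,p4,p6} by δ(·,x) → {p4,p6} and {p3}.
On input y, block {p4,p6} splits into {p4} and {p6}.
No further refinement is possible. Final partition (8 blocks): {p4} | {p5} | {p7} | {p2,p9} | {p1} | {p8} | {p3} | {p6}.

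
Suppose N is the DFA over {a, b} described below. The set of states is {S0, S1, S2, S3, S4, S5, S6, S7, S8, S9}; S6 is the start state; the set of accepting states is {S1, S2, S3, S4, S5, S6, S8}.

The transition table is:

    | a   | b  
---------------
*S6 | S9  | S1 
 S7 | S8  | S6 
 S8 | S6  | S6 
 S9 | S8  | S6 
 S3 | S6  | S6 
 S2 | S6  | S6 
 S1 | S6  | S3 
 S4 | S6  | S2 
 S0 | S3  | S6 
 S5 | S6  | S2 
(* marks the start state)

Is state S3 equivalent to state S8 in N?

Reachable states from the start: {S1,S3,S6,S8,S9}. Unreachable: {S0,S2,S4,S5,S7} — drop them.
Start with accepting vs non-accepting: {S1,S3,S6,S8} | {S9}.
On input a, block {S1,S3,S6,S8} splits into {S1,S3,S8} and {S6}.
On input b, block {S1,S3,S8} splits into {S3,S8} and {S1}.
The partition is now stable with 4 blocks: {S3,S8} | {S9} | {S6} | {S1}.
S3 and S8 lie in the same block of the stable partition, so they are equivalent — no string distinguishes them.

Yes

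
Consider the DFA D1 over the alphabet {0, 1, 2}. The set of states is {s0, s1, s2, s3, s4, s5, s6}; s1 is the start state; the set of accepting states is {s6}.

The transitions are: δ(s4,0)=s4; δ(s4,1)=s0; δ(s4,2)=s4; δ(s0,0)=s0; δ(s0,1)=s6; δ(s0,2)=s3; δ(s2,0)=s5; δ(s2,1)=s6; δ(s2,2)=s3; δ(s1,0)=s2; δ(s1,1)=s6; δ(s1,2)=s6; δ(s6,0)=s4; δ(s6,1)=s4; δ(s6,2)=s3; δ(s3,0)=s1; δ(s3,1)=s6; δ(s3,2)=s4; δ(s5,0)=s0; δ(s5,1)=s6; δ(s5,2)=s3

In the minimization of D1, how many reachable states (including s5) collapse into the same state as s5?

3

Start with accepting vs non-accepting: {s6} | {s0,s1,s2,s3,s4,s5}.
Refine {s0,s1,s2,s3,s4,s5} on symbol 1: members go to different blocks, giving {s0,s1,s2,s3,s5} and {s4}.
Refine {s0,s1,s2,s3,s5} on symbol 2: members go to different blocks, giving {s0,s2,s5} and {s1} and {s3}.
No further refinement is possible. Final partition (5 blocks): {s6} | {s0,s2,s5} | {s4} | {s1} | {s3}.
State s5 belongs to the block {s0,s2,s5}, which has 3 states.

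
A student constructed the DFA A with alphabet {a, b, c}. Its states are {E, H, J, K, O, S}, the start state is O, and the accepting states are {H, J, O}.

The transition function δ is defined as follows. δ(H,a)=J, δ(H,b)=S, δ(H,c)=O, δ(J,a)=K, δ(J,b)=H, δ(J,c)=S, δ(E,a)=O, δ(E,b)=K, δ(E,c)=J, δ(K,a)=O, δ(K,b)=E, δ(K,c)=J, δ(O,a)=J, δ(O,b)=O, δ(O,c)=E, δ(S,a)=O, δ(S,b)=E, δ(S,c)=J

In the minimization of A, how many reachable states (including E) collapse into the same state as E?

3

Start with accepting vs non-accepting: {H,J,O} | {E,K,S}.
Split {H,J,O} by δ(·,a) → {H,O} and {J}.
Refine {H,O} on symbol b: members go to different blocks, giving {O} and {H}.
The partition is now stable with 4 blocks: {O} | {E,K,S} | {J} | {H}.
The equivalence class containing E is {E,K,S}, of size 3.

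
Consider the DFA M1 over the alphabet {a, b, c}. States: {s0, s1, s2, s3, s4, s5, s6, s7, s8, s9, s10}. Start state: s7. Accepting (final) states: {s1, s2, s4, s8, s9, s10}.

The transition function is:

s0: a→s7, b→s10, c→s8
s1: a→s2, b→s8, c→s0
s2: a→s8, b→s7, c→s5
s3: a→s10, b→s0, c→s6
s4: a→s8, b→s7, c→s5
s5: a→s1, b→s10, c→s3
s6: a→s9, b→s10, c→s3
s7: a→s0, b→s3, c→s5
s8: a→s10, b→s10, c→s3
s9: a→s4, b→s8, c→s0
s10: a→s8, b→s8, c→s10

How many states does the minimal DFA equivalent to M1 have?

8

Initial partition by acceptance: {s1,s2,s4,s8,s9,s10} | {s0,s3,s5,s6,s7}.
Split {s1,s2,s4,s8,s9,s10} by δ(·,b) → {s1,s8,s9,s10} and {s2,s4}.
On input a, block {s1,s8,s9,s10} splits into {s1,s9} and {s8,s10}.
On input a, block {s0,s3,s5,s6,s7} splits into {s0,s7} and {s5,s6} and {s3}.
Refine {s0,s7} on symbol b: members go to different blocks, giving {s0} and {s7}.
On input c, block {s8,s10} splits into {s8} and {s10}.
No further refinement is possible. Final partition (8 blocks): {s1,s9} | {s0} | {s2,s4} | {s8} | {s5,s6} | {s3} | {s7} | {s10}.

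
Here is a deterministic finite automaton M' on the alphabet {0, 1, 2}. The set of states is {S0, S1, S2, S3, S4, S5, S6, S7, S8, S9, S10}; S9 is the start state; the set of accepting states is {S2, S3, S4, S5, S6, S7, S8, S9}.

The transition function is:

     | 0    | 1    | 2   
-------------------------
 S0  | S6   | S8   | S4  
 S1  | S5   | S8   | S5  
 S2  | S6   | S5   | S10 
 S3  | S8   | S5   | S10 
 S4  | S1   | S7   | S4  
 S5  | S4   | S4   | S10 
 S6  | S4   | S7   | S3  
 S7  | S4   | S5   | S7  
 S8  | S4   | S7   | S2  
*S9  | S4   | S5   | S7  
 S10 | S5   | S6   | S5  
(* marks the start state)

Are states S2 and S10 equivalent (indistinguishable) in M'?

Reachable states from the start: {S1,S2,S3,S4,S5,S6,S7,S8,S9,S10}. Unreachable: {S0} — drop them.
Initial partition by acceptance: {S2,S3,S4,S5,S6,S7,S8,S9} | {S1,S10}.
Split {S2,S3,S4,S5,S6,S7,S8,S9} by δ(·,0) → {S2,S3,S5,S6,S7,S8,S9} and {S4}.
Refine {S2,S3,S5,S6,S7,S8,S9} on symbol 0: members go to different blocks, giving {S5,S6,S7,S8,S9} and {S2,S3}.
Refine {S5,S6,S7,S8,S9} on symbol 1: members go to different blocks, giving {S6,S7,S8,S9} and {S5}.
Split {S6,S7,S8,S9} by δ(·,1) → {S6,S8} and {S7,S9}.
Stable partition: {S6,S8} | {S1,S10} | {S4} | {S2,S3} | {S5} | {S7,S9} — 6 equivalence classes.
S2 and S10 end up in different blocks, so they are distinguishable. For instance, the string 'ε' is accepted from only S2.

No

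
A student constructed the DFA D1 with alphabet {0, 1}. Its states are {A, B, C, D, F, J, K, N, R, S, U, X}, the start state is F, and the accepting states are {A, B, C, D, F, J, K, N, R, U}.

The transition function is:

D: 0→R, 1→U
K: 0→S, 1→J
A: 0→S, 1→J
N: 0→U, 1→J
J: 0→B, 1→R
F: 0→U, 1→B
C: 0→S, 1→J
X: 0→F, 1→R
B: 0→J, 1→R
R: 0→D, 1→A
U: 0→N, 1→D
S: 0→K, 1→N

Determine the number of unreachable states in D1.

2

No path from F leads to C, X; the other 10 states are all reachable.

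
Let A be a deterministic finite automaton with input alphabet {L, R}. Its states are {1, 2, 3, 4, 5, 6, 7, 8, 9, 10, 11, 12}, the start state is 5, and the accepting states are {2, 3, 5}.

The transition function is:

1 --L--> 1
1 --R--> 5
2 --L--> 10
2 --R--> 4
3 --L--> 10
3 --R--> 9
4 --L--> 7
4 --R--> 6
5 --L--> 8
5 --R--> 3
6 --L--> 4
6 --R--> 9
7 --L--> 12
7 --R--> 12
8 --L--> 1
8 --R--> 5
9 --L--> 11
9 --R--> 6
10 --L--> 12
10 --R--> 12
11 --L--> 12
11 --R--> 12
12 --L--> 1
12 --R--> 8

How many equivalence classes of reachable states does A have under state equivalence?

7

First remove the unreachable states {2}; 11 states remain.
Start with accepting vs non-accepting: {3,5} | {1,4,6,7,8,9,10,11,12}.
Split {3,5} by δ(·,R) → {3} and {5}.
On input R, block {1,4,6,7,8,9,10,11,12} splits into {4,6,7,9,10,11,12} and {1,8}.
On input L, block {4,6,7,9,10,11,12} splits into {4,6,7,9,10,11} and {12}.
Refine {4,6,7,9,10,11} on symbol L: members go to different blocks, giving {4,6,9} and {7,10,11}.
Refine {4,6,9} on symbol L: members go to different blocks, giving {4,9} and {6}.
No further refinement is possible. Final partition (7 blocks): {3} | {4,9} | {5} | {1,8} | {12} | {7,10,11} | {6}.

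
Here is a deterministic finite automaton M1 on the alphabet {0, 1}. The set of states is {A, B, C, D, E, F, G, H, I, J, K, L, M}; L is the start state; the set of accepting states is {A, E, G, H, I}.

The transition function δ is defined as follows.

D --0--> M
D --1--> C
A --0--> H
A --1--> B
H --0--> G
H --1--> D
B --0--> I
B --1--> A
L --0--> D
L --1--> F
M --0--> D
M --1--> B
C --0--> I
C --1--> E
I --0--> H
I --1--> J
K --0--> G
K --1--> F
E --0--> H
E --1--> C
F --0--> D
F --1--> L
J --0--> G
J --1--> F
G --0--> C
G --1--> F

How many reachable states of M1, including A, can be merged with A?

States {K} cannot be reached from the start state, so discard them.
Start with accepting vs non-accepting: {A,E,G,H,I} | {B,C,D,F,J,L,M}.
Refine {A,E,G,H,I} on symbol 0: members go to different blocks, giving {A,E,H,I} and {G}.
Split {A,E,H,I} by δ(·,0) → {A,E,I} and {H}.
On input 0, block {B,C,D,F,J,L,M} splits into {D,F,L,M} and {B,C} and {J}.
Refine {A,E,I} on symbol 1: members go to different blocks, giving {A,E} and {I}.
Refine {D,F,L,M} on symbol 1: members go to different blocks, giving {D,M} and {F,L}.
No further refinement is possible. Final partition (8 blocks): {A,E} | {D,M} | {G} | {H} | {B,C} | {J} | {I} | {F,L}.
The equivalence class containing A is {A,E}, of size 2.

2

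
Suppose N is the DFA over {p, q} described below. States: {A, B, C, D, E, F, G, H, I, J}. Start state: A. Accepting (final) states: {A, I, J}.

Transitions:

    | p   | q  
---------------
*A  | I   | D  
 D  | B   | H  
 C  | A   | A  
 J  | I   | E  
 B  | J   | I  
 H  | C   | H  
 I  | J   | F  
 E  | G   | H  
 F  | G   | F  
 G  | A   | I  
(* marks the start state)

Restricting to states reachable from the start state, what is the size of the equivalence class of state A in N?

Initial partition by acceptance: {A,I,J} | {B,C,D,E,F,G,H}.
Refine {B,C,D,E,F,G,H} on symbol p: members go to different blocks, giving {D,E,F,H} and {B,C,G}.
The partition is now stable with 3 blocks: {A,I,J} | {D,E,F,H} | {B,C,G}.
The equivalence class containing A is {A,I,J}, of size 3.

3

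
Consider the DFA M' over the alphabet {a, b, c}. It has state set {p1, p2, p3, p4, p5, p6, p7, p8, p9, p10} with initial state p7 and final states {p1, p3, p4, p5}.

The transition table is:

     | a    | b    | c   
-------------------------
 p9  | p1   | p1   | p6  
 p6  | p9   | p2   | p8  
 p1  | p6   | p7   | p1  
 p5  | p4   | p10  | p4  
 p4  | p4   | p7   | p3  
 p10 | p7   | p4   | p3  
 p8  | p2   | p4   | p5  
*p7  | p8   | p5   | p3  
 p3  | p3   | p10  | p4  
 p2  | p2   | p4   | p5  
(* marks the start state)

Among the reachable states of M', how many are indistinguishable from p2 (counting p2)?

First remove the unreachable states {p1,p6,p9}; 7 states remain.
P0 = {p3,p4,p5} | {p2,p7,p8,p10}.
The partition is now stable with 2 blocks: {p3,p4,p5} | {p2,p7,p8,p10}.
The equivalence class containing p2 is {p2,p7,p8,p10}, of size 4.

4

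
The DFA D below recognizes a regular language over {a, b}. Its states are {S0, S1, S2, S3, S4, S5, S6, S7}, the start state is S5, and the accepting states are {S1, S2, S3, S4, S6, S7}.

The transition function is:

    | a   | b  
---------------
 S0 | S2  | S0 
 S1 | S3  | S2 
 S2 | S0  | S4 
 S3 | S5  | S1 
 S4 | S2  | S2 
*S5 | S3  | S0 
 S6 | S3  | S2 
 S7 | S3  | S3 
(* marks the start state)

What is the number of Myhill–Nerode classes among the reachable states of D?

3

States {S6,S7} cannot be reached from the start state, so discard them.
Start with accepting vs non-accepting: {S1,S2,S3,S4} | {S0,S5}.
Refine {S1,S2,S3,S4} on symbol a: members go to different blocks, giving {S1,S4} and {S2,S3}.
The partition is now stable with 3 blocks: {S1,S4} | {S0,S5} | {S2,S3}.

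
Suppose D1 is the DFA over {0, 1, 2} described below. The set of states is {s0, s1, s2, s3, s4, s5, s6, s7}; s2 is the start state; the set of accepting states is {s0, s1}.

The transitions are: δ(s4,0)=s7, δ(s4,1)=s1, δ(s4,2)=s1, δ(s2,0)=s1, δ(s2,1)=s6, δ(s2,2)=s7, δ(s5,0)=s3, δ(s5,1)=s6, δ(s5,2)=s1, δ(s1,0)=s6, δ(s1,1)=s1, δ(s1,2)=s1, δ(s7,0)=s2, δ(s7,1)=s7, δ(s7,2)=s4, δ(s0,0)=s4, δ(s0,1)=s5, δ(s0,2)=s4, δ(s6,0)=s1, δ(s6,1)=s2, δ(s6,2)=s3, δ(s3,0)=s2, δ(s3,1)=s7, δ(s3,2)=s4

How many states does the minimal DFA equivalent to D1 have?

States {s0,s5} cannot be reached from the start state, so discard them.
Initial partition by acceptance: {s1} | {s2,s3,s4,s6,s7}.
Split {s2,s3,s4,s6,s7} by δ(·,0) → {s3,s4,s7} and {s2,s6}.
Refine {s3,s4,s7} on symbol 0: members go to different blocks, giving {s3,s7} and {s4}.
No further refinement is possible. Final partition (4 blocks): {s1} | {s3,s7} | {s2,s6} | {s4}.

4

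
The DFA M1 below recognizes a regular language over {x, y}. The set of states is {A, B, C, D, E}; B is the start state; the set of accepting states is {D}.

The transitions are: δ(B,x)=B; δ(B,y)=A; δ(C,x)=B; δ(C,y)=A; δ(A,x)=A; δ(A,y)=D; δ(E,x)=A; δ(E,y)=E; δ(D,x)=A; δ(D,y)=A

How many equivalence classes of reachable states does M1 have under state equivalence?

3

First remove the unreachable states {C,E}; 3 states remain.
Start with accepting vs non-accepting: {D} | {A,B}.
On input y, block {A,B} splits into {A} and {B}.
Stable partition: {D} | {A} | {B} — 3 equivalence classes.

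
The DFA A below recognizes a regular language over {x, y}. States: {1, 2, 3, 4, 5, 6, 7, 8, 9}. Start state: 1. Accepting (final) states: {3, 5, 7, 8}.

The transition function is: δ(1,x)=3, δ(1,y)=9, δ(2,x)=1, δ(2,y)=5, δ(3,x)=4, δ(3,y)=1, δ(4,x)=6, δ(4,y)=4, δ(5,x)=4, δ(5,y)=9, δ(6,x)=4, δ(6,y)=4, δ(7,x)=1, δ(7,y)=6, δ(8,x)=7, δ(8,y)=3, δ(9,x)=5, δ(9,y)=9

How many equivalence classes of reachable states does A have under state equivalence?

3

Reachable states from the start: {1,3,4,5,6,9}. Unreachable: {2,7,8} — drop them.
Start with accepting vs non-accepting: {3,5} | {1,4,6,9}.
Refine {1,4,6,9} on symbol x: members go to different blocks, giving {1,9} and {4,6}.
Stable partition: {3,5} | {1,9} | {4,6} — 3 equivalence classes.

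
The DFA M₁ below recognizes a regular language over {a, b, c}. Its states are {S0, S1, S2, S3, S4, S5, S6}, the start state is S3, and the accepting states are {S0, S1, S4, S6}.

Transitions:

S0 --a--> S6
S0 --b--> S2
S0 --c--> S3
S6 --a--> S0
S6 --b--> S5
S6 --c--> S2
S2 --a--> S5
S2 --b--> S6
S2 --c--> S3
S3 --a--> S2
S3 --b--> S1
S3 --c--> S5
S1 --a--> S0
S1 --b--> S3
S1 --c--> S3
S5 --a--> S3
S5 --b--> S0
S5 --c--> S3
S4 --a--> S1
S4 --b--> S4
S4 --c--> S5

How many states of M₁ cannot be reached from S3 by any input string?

BFS from S3 reaches {S0, S1, S2, S3, S5, S6}; the 1 state(s) S4 are never visited.

1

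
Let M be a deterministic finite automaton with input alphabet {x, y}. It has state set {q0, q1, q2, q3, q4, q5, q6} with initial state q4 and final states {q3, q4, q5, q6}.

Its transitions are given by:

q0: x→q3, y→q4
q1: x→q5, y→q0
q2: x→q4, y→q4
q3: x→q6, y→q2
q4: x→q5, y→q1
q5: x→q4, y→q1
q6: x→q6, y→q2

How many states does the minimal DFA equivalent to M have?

All states are reachable from the start state.
Start with accepting vs non-accepting: {q3,q4,q5,q6} | {q0,q1,q2}.
Split {q0,q1,q2} by δ(·,y) → {q0,q2} and {q1}.
Refine {q3,q4,q5,q6} on symbol y: members go to different blocks, giving {q3,q6} and {q4,q5}.
On input x, block {q0,q2} splits into {q0} and {q2}.
Stable partition: {q3,q6} | {q0} | {q1} | {q4,q5} | {q2} — 5 equivalence classes.

5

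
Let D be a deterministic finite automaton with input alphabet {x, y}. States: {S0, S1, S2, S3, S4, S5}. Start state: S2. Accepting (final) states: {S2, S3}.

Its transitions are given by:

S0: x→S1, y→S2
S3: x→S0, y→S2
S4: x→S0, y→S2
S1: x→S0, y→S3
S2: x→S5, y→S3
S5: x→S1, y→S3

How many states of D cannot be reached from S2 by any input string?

1

Starting at S2 and following transitions, the reachable set is {S0, S1, S2, S3, S5}. That leaves S4 unreachable — 1 in total.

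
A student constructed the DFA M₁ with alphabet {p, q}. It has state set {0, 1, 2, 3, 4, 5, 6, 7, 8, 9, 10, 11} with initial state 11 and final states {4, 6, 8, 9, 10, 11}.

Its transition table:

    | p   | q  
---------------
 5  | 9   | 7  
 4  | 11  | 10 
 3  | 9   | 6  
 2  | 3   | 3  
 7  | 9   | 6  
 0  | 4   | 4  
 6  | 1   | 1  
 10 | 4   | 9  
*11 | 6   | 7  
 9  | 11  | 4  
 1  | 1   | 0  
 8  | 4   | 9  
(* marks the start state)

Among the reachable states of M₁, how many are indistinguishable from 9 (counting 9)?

1

States {2,3,5,8} cannot be reached from the start state, so discard them.
Start with accepting vs non-accepting: {4,6,9,10,11} | {0,1,7}.
On input p, block {4,6,9,10,11} splits into {4,9,10,11} and {6}.
Split {4,9,10,11} by δ(·,p) → {4,9,10} and {11}.
Refine {4,9,10} on symbol p: members go to different blocks, giving {4,9} and {10}.
On input q, block {4,9} splits into {4} and {9}.
On input p, block {0,1,7} splits into {0} and {1} and {7}.
No further refinement is possible. Final partition (8 blocks): {4} | {0} | {6} | {11} | {10} | {9} | {1} | {7}.
State 9 belongs to the block {9}, which has 1 states.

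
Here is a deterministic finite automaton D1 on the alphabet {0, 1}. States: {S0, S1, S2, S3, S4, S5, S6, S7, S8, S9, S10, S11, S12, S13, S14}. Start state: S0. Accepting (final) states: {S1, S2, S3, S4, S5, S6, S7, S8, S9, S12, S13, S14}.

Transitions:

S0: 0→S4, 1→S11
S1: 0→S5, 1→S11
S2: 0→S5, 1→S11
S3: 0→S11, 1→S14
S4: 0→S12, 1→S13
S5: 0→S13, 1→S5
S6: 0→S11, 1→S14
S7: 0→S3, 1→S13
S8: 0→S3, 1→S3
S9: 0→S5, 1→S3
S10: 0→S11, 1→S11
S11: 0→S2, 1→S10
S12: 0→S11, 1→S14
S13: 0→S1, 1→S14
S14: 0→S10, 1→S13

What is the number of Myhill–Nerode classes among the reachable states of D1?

States {S3,S6,S7,S8,S9} cannot be reached from the start state, so discard them.
Initial partition by acceptance: {S1,S2,S4,S5,S12,S13,S14} | {S0,S10,S11}.
On input 0, block {S1,S2,S4,S5,S12,S13,S14} splits into {S1,S2,S4,S5,S13} and {S12,S14}.
Refine {S1,S2,S4,S5,S13} on symbol 0: members go to different blocks, giving {S1,S2,S5,S13} and {S4}.
Split {S1,S2,S5,S13} by δ(·,1) → {S1,S2} and {S5} and {S13}.
Refine {S0,S10,S11} on symbol 0: members go to different blocks, giving {S0} and {S10} and {S11}.
On input 0, block {S12,S14} splits into {S12} and {S14}.
No further refinement is possible. Final partition (9 blocks): {S1,S2} | {S0} | {S12} | {S4} | {S5} | {S13} | {S10} | {S11} | {S14}.

9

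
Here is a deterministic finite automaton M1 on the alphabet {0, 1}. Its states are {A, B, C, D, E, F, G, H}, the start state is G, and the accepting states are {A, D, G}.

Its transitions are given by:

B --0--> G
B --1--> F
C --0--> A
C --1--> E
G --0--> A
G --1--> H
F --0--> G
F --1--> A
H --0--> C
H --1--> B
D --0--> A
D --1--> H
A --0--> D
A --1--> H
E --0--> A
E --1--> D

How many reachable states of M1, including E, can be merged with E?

All states are reachable from the start state.
Initial partition by acceptance: {A,D,G} | {B,C,E,F,H}.
Split {B,C,E,F,H} by δ(·,0) → {B,C,E,F} and {H}.
On input 1, block {B,C,E,F} splits into {B,C} and {E,F}.
The partition is now stable with 4 blocks: {A,D,G} | {B,C} | {H} | {E,F}.
The equivalence class containing E is {E,F}, of size 2.

2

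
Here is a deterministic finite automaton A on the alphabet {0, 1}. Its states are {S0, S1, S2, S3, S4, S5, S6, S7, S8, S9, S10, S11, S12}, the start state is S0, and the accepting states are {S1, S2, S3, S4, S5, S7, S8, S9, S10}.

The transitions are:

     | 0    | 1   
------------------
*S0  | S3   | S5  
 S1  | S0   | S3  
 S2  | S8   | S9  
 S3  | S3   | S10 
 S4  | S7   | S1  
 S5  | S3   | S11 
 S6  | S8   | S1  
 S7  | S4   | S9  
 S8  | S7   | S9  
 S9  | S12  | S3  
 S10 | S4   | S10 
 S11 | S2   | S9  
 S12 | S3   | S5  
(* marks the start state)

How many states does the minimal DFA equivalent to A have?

Reachable states from the start: {S0,S1,S2,S3,S4,S5,S7,S8,S9,S10,S11,S12}. Unreachable: {S6} — drop them.
Initial partition by acceptance: {S1,S2,S3,S4,S5,S7,S8,S9,S10} | {S0,S11,S12}.
On input 0, block {S1,S2,S3,S4,S5,S7,S8,S9,S10} splits into {S2,S3,S4,S5,S7,S8,S10} and {S1,S9}.
On input 1, block {S2,S3,S4,S5,S7,S8,S10} splits into {S2,S4,S7,S8} and {S3,S10} and {S5}.
On input 0, block {S0,S11,S12} splits into {S0,S12} and {S11}.
Refine {S3,S10} on symbol 0: members go to different blocks, giving {S3} and {S10}.
The partition is now stable with 7 blocks: {S2,S4,S7,S8} | {S0,S12} | {S1,S9} | {S3} | {S5} | {S11} | {S10}.

7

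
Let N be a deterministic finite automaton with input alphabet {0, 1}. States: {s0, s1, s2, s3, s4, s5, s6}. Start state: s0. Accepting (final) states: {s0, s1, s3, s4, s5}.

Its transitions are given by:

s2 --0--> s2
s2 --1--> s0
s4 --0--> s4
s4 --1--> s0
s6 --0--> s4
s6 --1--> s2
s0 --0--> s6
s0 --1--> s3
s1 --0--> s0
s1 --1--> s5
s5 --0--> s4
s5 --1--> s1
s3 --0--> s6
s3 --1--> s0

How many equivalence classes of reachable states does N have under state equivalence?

4

First remove the unreachable states {s1,s5}; 5 states remain.
Start with accepting vs non-accepting: {s0,s3,s4} | {s2,s6}.
Refine {s0,s3,s4} on symbol 0: members go to different blocks, giving {s0,s3} and {s4}.
On input 0, block {s2,s6} splits into {s2} and {s6}.
Stable partition: {s0,s3} | {s2} | {s4} | {s6} — 4 equivalence classes.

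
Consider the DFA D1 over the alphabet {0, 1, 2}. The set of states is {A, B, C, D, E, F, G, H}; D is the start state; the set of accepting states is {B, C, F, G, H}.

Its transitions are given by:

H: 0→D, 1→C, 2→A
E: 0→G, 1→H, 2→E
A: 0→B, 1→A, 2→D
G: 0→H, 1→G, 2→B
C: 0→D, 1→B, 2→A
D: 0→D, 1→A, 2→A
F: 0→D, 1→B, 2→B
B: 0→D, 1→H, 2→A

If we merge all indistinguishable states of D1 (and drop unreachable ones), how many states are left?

Reachable states from the start: {A,B,C,D,H}. Unreachable: {E,F,G} — drop them.
Start with accepting vs non-accepting: {B,C,H} | {A,D}.
Refine {A,D} on symbol 0: members go to different blocks, giving {A} and {D}.
The partition is now stable with 3 blocks: {B,C,H} | {A} | {D}.

3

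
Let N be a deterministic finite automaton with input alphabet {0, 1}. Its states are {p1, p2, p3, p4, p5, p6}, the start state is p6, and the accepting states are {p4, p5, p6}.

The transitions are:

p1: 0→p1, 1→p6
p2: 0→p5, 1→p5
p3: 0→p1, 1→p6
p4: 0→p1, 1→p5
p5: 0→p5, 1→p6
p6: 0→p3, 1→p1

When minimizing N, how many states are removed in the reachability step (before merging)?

No path from p6 leads to p2, p4, p5; the other 3 states are all reachable.

3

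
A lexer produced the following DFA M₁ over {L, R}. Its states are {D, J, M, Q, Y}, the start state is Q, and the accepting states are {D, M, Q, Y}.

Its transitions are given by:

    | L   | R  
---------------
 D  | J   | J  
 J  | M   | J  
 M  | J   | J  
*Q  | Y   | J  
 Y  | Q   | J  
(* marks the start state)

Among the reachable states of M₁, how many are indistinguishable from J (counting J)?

States {D} cannot be reached from the start state, so discard them.
P0 = {M,Q,Y} | {J}.
Split {M,Q,Y} by δ(·,L) → {Q,Y} and {M}.
Stable partition: {Q,Y} | {J} | {M} — 3 equivalence classes.
The equivalence class containing J is {J}, of size 1.

1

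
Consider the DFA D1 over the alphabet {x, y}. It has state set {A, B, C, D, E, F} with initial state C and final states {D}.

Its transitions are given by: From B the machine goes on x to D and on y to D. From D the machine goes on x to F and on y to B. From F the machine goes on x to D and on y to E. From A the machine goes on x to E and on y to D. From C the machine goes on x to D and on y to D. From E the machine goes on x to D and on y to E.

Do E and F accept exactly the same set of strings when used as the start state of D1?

States {A} cannot be reached from the start state, so discard them.
Start with accepting vs non-accepting: {D} | {B,C,E,F}.
On input y, block {B,C,E,F} splits into {B,C} and {E,F}.
Stable partition: {D} | {B,C} | {E,F} — 3 equivalence classes.
E and F lie in the same block of the stable partition, so they are equivalent — no string distinguishes them.

Yes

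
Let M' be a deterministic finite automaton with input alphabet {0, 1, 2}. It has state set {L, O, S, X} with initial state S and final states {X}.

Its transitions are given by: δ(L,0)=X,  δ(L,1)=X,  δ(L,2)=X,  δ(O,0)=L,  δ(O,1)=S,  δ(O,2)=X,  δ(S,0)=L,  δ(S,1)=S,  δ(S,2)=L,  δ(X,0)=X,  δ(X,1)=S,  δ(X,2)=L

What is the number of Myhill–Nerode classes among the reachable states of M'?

3

States {O} cannot be reached from the start state, so discard them.
Initial partition by acceptance: {X} | {L,S}.
On input 0, block {L,S} splits into {L} and {S}.
The partition is now stable with 3 blocks: {X} | {L} | {S}.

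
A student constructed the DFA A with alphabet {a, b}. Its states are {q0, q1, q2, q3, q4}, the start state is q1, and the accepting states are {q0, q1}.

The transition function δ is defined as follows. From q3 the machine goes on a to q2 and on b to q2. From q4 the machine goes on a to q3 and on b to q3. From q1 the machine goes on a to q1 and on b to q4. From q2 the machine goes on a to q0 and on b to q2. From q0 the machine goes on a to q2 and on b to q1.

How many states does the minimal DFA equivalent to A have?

Every state is reachable, so we keep all 5.
Start with accepting vs non-accepting: {q0,q1} | {q2,q3,q4}.
On input a, block {q0,q1} splits into {q0} and {q1}.
Refine {q2,q3,q4} on symbol a: members go to different blocks, giving {q3,q4} and {q2}.
Refine {q3,q4} on symbol a: members go to different blocks, giving {q3} and {q4}.
The partition is now stable with 5 blocks: {q0} | {q3} | {q1} | {q2} | {q4}.

5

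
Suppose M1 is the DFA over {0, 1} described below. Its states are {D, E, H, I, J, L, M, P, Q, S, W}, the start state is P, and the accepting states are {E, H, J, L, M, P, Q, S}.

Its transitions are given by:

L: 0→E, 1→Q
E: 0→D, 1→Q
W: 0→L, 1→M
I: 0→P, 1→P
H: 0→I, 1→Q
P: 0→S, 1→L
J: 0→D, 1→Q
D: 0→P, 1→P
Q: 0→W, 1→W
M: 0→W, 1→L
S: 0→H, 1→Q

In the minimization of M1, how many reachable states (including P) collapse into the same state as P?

Reachable states from the start: {D,E,H,I,L,M,P,Q,S,W}. Unreachable: {J} — drop them.
P0 = {E,H,L,M,P,Q,S} | {D,I,W}.
On input 0, block {E,H,L,M,P,Q,S} splits into {E,H,M,Q} and {L,P,S}.
On input 1, block {E,H,M,Q} splits into {E,H} and {M} and {Q}.
Split {D,I,W} by δ(·,1) → {D,I} and {W}.
Refine {L,P,S} on symbol 0: members go to different blocks, giving {L,S} and {P}.
The partition is now stable with 7 blocks: {E,H} | {D,I} | {L,S} | {M} | {Q} | {W} | {P}.
The equivalence class containing P is {P}, of size 1.

1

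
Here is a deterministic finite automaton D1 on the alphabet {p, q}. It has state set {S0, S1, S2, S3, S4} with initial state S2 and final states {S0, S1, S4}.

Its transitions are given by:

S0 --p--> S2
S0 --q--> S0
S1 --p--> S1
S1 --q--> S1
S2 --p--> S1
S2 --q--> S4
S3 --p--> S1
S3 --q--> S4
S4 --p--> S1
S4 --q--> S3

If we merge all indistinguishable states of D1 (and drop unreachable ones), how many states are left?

First remove the unreachable states {S0}; 4 states remain.
P0 = {S1,S4} | {S2,S3}.
Refine {S1,S4} on symbol q: members go to different blocks, giving {S1} and {S4}.
Stable partition: {S1} | {S2,S3} | {S4} — 3 equivalence classes.

3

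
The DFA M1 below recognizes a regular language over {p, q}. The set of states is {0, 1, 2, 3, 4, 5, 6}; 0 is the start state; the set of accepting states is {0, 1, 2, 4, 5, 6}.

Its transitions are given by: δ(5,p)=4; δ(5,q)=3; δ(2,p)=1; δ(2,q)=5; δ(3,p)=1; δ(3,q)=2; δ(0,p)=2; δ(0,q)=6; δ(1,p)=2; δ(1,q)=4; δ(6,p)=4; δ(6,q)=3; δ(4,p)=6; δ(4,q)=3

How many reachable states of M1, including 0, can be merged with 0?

3

Every state is reachable, so we keep all 7.
P0 = {0,1,2,4,5,6} | {3}.
Split {0,1,2,4,5,6} by δ(·,q) → {0,1,2} and {4,5,6}.
Stable partition: {0,1,2} | {3} | {4,5,6} — 3 equivalence classes.
State 0 belongs to the block {0,1,2}, which has 3 states.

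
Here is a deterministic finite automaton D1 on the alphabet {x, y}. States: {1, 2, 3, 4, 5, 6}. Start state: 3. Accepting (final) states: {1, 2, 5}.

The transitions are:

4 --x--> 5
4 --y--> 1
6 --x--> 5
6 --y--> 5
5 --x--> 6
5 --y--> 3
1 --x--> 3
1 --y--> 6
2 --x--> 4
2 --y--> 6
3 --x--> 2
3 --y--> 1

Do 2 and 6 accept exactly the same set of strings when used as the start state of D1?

All states are reachable from the start state.
Initial partition by acceptance: {1,2,5} | {3,4,6}.
Stable partition: {1,2,5} | {3,4,6} — 2 equivalence classes.
2 and 6 end up in different blocks, so they are distinguishable. For instance, the string 'ε' is accepted from only 2.

No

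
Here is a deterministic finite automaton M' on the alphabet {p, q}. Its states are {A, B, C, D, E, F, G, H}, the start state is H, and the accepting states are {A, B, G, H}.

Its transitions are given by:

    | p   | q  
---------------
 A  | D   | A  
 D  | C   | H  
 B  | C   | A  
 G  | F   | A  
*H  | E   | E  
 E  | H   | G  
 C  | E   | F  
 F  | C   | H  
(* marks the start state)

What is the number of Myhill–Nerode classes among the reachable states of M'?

5

Reachable states from the start: {A,C,D,E,F,G,H}. Unreachable: {B} — drop them.
P0 = {A,G,H} | {C,D,E,F}.
On input q, block {A,G,H} splits into {A,G} and {H}.
On input p, block {C,D,E,F} splits into {C,D,F} and {E}.
Refine {C,D,F} on symbol p: members go to different blocks, giving {D,F} and {C}.
No further refinement is possible. Final partition (5 blocks): {A,G} | {D,F} | {H} | {E} | {C}.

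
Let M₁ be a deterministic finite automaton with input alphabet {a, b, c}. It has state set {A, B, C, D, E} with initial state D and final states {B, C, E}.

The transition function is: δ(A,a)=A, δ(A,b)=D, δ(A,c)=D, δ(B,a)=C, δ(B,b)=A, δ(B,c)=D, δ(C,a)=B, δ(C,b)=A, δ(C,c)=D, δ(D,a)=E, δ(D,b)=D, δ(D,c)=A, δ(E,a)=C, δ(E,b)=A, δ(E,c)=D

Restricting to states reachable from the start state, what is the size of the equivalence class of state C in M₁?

All states are reachable from the start state.
Initial partition by acceptance: {B,C,E} | {A,D}.
On input a, block {A,D} splits into {A} and {D}.
No further refinement is possible. Final partition (3 blocks): {B,C,E} | {A} | {D}.
The equivalence class containing C is {B,C,E}, of size 3.

3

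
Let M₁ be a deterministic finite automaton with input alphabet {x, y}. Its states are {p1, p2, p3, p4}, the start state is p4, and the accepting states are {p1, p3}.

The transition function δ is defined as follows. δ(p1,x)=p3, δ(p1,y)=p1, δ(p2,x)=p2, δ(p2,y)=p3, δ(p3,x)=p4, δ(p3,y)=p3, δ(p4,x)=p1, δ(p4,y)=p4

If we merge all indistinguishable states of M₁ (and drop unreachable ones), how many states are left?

3

First remove the unreachable states {p2}; 3 states remain.
Start with accepting vs non-accepting: {p1,p3} | {p4}.
Split {p1,p3} by δ(·,x) → {p1} and {p3}.
No further refinement is possible. Final partition (3 blocks): {p1} | {p4} | {p3}.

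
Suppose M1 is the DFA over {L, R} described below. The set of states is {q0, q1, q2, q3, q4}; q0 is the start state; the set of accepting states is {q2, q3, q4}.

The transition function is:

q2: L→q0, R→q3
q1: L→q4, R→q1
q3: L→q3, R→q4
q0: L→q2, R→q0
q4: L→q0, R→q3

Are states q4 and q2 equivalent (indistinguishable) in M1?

Reachable states from the start: {q0,q2,q3,q4}. Unreachable: {q1} — drop them.
Start with accepting vs non-accepting: {q2,q3,q4} | {q0}.
Split {q2,q3,q4} by δ(·,L) → {q2,q4} and {q3}.
No further refinement is possible. Final partition (3 blocks): {q2,q4} | {q0} | {q3}.
q4 and q2 lie in the same block of the stable partition, so they are equivalent — no string distinguishes them.

Yes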